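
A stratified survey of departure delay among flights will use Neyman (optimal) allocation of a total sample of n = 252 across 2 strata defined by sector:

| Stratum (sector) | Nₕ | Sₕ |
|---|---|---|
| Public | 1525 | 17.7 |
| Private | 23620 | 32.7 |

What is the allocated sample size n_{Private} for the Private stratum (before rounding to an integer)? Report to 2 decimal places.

243.49

Neyman allocation: nₕ = n·NₕSₕ / Σⱼ NⱼSⱼ.
Σ NⱼSⱼ = 1525·17.7 + 23620·32.7 = 799366.5.
n_{Private} = 252·23620·32.7 / 799366.5 = 243.49.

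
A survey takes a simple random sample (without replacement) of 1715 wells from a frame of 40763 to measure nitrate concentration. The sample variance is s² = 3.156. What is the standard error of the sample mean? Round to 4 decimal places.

0.0420

Under SRS without replacement, Var(ȳ) = (1 − f)·s²/n with f = n/N = 1715/40763 = 0.04207247.
Var(ȳ) = (1 − 0.04207247)·3.156/1715 = 0.95792753·0.0018402332 = 0.0017628101.
SE(ȳ) = √(0.0017628101) = 0.0420.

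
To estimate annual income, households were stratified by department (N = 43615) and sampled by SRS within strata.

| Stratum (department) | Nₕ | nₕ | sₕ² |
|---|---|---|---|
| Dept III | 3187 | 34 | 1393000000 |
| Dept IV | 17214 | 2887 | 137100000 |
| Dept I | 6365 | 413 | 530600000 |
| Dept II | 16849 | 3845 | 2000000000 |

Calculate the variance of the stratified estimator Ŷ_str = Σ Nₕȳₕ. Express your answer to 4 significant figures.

5.860 × 10^14

Var(Ŷ_str) = Σₕ Nₕ²(1 − fₕ)sₕ²/nₕ.
Dept III: 3187²·(1 − 34/3187)·1393000000/34 = 4.116975 × 10^14.
Dept IV: 17214²·(1 − 2887/17214)·137100000/2887 = 1.171191 × 10^13.
Dept I: 6365²·(1 − 413/6365)·530600000/413 = 4.8671925 × 10^13.
Dept II: 16849²·(1 − 3845/16849)·2000000000/3845 = 1.1396848 × 10^14.
Sum = 5.8604982 × 10^14.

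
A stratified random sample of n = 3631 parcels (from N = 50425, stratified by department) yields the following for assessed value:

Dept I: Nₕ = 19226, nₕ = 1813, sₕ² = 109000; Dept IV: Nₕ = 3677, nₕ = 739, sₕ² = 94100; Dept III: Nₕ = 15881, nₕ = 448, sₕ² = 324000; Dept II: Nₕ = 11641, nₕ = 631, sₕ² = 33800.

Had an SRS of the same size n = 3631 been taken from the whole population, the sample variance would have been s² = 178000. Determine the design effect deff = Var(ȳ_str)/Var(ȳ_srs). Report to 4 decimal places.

1.7776

Var(ȳ_str) = Σ Wₕ²(1−fₕ)sₕ²/nₕ with Wₕ = Nₕ/50425:
  Dept I: (19226/50425)²·(1−1813/19226)·109000/1813 = 7.9158839
  Dept IV: (3677/50425)²·(1−739/3677)·94100/739 = 0.5410019
  Dept III: (15881/50425)²·(1−448/15881)·324000/448 = 69.711333
  Dept II: (11641/50425)²·(1−631/11641)·33800/631 = 2.7000583
  → Var(ȳ_str) = 80.868277.
Var(ȳ_srs) = (1 − 3631/50425)·178000/3631 = 45.492313.
deff = 80.868277 / 45.492313 = 1.7776.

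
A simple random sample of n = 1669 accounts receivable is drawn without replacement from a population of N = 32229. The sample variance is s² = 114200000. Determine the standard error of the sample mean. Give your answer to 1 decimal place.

254.7

Under SRS without replacement, Var(ȳ) = (1 − f)·s²/n with f = n/N = 1669/32229 = 0.05178566.
Var(ȳ) = (1 − 0.05178566)·114200000/1669 = 0.94821434·68424.206 = 64880.814.
SE(ȳ) = √(64880.814) = 254.7.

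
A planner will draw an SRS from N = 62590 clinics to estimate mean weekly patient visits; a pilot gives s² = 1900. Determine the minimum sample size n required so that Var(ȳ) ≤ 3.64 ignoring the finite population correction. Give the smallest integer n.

Without fpc, n₀ = s²/D = 1900/3.64 = 521.9780.
Rounding up, n = 522.

522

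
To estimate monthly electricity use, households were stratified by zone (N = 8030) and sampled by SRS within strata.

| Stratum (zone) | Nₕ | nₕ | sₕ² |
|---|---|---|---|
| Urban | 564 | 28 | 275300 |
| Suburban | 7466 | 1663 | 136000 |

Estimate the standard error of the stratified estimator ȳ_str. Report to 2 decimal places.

Var(ȳ_str) = Σₕ Wₕ²(1 − fₕ)sₕ²/nₕ with Wₕ = Nₕ/N, N = 8030.
Urban: Wₕ = 0.07023661; term = 0.07023661²·(1 − 0.04964539)·275300/28 = 46.09576.
Suburban: Wₕ = 0.92976339; term = 0.92976339²·(1 − 0.22274310)·136000/1663 = 54.948536.
Sum = 101.0443.
SE = √(101.0443) = 10.05.

10.05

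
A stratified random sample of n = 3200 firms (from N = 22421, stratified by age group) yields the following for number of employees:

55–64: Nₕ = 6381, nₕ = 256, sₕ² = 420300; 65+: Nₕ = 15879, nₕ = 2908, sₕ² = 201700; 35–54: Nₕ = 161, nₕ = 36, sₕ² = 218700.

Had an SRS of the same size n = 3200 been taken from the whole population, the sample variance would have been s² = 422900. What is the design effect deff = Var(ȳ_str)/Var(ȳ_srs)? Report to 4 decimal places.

Var(ȳ_str) = Σ Wₕ²(1−fₕ)sₕ²/nₕ with Wₕ = Nₕ/22421:
  55–64: (6381/22421)²·(1−256/6381)·420300/256 = 127.64515
  65+: (15879/22421)²·(1−2908/15879)·201700/2908 = 28.418303
  35–54: (161/22421)²·(1−36/161)·218700/36 = 0.24320484
  → Var(ȳ_str) = 156.30666.
Var(ȳ_srs) = (1 − 3200/22421)·422900/3200 = 113.29447.
deff = 156.30666 / 113.29447 = 1.3796.

1.3796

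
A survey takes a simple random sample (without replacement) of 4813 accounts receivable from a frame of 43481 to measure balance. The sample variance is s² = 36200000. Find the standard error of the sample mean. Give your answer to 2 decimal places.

Under SRS without replacement, Var(ȳ) = (1 − f)·s²/n with f = n/N = 4813/43481 = 0.11069203.
Var(ȳ) = (1 − 0.11069203)·36200000/4813 = 0.88930797·7521.2965 = 6688.7489.
SE(ȳ) = √(6688.7489) = 81.78.

81.78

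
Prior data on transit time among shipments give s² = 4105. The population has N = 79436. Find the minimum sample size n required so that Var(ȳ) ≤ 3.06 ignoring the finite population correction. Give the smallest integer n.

Without fpc, n₀ = s²/D = 4105/3.06 = 1341.5033.
Rounding up, n = 1342.

1342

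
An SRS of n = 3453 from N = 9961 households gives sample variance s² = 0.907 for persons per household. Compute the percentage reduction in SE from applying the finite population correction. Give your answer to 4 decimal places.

f = n/N = 3453/9961 = 0.34665194.
SE_no-fpc = √(s²/n) = 0.016207102; SE_fpc = √((1−f)s²/n) = 0.013100192.
Ratio = √(1−f) = 0.80829948. Reduction = 100·(1 − 0.80829948) = 19.1701%.

19.1701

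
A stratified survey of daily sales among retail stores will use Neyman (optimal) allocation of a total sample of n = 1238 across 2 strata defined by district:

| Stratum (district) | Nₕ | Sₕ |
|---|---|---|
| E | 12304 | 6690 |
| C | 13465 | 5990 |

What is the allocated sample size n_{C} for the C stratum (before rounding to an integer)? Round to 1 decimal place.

612.7

Neyman allocation: nₕ = n·NₕSₕ / Σⱼ NⱼSⱼ.
Σ NⱼSⱼ = 12304·6690 + 13465·5990 = 1.6296911 × 10^8.
n_{C} = 1238·13465·5990 / (1.6296911 × 10^8) = 612.7.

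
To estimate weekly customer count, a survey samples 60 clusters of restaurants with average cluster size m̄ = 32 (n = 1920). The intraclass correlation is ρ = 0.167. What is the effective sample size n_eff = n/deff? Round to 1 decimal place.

310.8

deff = 1 + (32 − 1)·0.167 = 1 + 5.177 = 6.177.
n_eff = 1920 / 6.177 = 310.8.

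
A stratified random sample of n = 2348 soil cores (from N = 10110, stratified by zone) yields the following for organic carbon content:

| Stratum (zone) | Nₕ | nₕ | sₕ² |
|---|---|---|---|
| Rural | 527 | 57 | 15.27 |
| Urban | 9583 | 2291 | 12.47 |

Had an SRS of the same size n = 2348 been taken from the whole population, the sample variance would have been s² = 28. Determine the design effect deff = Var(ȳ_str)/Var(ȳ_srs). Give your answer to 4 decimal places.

Var(ȳ_str) = Σ Wₕ²(1−fₕ)sₕ²/nₕ with Wₕ = Nₕ/10110:
  Rural: (527/10110)²·(1−57/527)·15.27/57 = 6.4918779 × 10^-4
  Urban: (9583/10110)²·(1−2291/9583)·12.47/2291 = 0.0037212359
  → Var(ȳ_str) = 0.0043704237.
Var(ȳ_srs) = (1 − 2348/10110)·28/2348 = 0.0091555075.
deff = 0.0043704237 / 0.0091555075 = 0.4774.

0.4774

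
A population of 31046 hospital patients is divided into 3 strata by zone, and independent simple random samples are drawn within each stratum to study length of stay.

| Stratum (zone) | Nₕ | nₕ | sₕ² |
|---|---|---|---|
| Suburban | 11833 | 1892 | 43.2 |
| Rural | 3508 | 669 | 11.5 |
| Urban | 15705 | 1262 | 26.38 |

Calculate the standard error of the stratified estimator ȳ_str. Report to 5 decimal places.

0.08879

Var(ȳ_str) = Σₕ Wₕ²(1 − fₕ)sₕ²/nₕ with Wₕ = Nₕ/N, N = 31046.
Suburban: Wₕ = 0.38114411; term = 0.38114411²·(1 − 0.15989183)·43.2/1892 = 0.0027866104.
Rural: Wₕ = 0.11299362; term = 0.11299362²·(1 − 0.19070696)·11.5/669 = 1.7761735 × 10^-4.
Urban: Wₕ = 0.50586227; term = 0.50586227²·(1 − 0.08035657)·26.38/1262 = 0.0049192567.
Sum = 0.0078834845.
SE = √(0.0078834845) = 0.08879.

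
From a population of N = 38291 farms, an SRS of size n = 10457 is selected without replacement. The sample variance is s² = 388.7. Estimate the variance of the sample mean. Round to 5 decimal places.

Under SRS without replacement, Var(ȳ) = (1 − f)·s²/n with f = n/N = 10457/38291 = 0.27309289.
Var(ȳ) = (1 − 0.27309289)·388.7/10457 = 0.72690711·0.037171273 = 0.027020062.

0.02702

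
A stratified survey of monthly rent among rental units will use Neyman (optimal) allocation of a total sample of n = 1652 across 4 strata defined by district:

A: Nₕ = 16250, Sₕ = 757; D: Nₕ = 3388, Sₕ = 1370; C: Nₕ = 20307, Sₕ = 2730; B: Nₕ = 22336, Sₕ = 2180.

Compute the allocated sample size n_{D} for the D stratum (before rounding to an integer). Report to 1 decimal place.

Neyman allocation: nₕ = n·NₕSₕ / Σⱼ NⱼSⱼ.
Σ NⱼSⱼ = 16250·757 + 3388·1370 + 20307·2730 + 22336·2180 = 1.210734 × 10^8.
n_{D} = 1652·3388·1370 / (1.210734 × 10^8) = 63.3.

63.3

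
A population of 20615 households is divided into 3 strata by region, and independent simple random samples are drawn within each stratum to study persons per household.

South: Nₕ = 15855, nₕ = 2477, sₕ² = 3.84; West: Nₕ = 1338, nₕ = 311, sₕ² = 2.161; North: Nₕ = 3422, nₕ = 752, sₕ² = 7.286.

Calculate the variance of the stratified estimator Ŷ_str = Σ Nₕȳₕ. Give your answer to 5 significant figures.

Var(Ŷ_str) = Σₕ Nₕ²(1 − fₕ)sₕ²/nₕ.
South: 15855²·(1 − 2477/15855)·3.84/2477 = 328823.35.
West: 1338²·(1 − 311/1338)·2.161/311 = 9548.1874.
North: 3422²·(1 − 752/3422)·7.286/752 = 88524.319.
Sum = 426895.86.

426900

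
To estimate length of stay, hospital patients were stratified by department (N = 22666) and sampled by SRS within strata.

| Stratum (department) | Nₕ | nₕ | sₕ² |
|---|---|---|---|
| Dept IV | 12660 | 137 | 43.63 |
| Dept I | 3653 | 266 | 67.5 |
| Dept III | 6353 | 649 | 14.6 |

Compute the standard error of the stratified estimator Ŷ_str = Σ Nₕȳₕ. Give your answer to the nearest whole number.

7379

Var(Ŷ_str) = Σₕ Nₕ²(1 − fₕ)sₕ²/nₕ.
Dept IV: 12660²·(1 − 137/12660)·43.63/137 = 5.0490158 × 10^7.
Dept I: 3653²·(1 − 266/3653)·67.5/266 = 3.1396917 × 10^6.
Dept III: 6353²·(1 − 649/6353)·14.6/649 = 815204.43.
Sum = 5.4445054 × 10^7.
SE = √(5.4445054 × 10^7) = 7379.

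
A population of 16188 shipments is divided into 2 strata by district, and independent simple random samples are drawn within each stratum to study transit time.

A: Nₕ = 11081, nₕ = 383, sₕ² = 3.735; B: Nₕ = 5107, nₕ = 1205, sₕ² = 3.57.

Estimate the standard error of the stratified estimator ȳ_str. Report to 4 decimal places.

Var(ȳ_str) = Σₕ Wₕ²(1 − fₕ)sₕ²/nₕ with Wₕ = Nₕ/N, N = 16188.
A: Wₕ = 0.68451940; term = 0.68451940²·(1 − 0.03456367)·3.735/383 = 0.0044115072.
B: Wₕ = 0.31548060; term = 0.31548060²·(1 − 0.23595066)·3.57/1205 = 2.2529311 × 10^-4.
Sum = 0.0046368003.
SE = √(0.0046368003) = 0.0681.

0.0681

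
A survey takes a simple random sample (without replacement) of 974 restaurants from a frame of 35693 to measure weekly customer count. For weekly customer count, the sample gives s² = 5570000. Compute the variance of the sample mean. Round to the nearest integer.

5563

Under SRS without replacement, Var(ȳ) = (1 − f)·s²/n with f = n/N = 974/35693 = 0.02728826.
Var(ȳ) = (1 − 0.02728826)·5570000/974 = 0.97271174·5718.6858 = 5562.6328.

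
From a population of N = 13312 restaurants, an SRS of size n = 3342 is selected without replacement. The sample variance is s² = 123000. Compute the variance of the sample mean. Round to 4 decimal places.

27.5645

Under SRS without replacement, Var(ȳ) = (1 − f)·s²/n with f = n/N = 3342/13312 = 0.25105168.
Var(ȳ) = (1 − 0.25105168)·123000/3342 = 0.74894832·36.804309 = 27.564525.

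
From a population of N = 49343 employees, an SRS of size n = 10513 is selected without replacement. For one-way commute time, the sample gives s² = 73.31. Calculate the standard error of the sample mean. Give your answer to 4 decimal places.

Under SRS without replacement, Var(ȳ) = (1 − f)·s²/n with f = n/N = 10513/49343 = 0.21305960.
Var(ȳ) = (1 − 0.21305960)·73.31/10513 = 0.78694040·0.0069732712 = 0.0054875488.
SE(ȳ) = √(0.0054875488) = 0.0741.

0.0741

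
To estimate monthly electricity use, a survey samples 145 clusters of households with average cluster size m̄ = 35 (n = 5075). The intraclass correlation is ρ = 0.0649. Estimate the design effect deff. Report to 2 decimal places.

3.21

deff = 1 + (35 − 1)·0.0649 = 1 + 2.2066 = 3.2066.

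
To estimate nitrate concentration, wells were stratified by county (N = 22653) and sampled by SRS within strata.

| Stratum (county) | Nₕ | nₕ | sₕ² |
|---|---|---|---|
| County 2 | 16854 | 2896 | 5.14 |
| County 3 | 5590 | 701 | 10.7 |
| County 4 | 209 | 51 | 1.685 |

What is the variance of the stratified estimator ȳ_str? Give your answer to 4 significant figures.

Var(ȳ_str) = Σₕ Wₕ²(1 − fₕ)sₕ²/nₕ with Wₕ = Nₕ/N, N = 22653.
County 2: Wₕ = 0.74400742; term = 0.74400742²·(1 − 0.17182865)·5.14/2896 = 8.1365312 × 10^-4.
County 3: Wₕ = 0.24676643; term = 0.24676643²·(1 − 0.12540250)·10.7/701 = 8.129169 × 10^-4.
County 4: Wₕ = 0.00922615; term = 0.00922615²·(1 − 0.24401914)·1.685/51 = 2.12609 × 10^-6.
Sum = 0.0016286961.

0.001629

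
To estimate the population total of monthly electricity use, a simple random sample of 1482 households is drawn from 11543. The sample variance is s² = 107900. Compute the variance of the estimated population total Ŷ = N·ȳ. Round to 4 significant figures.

Var(Ŷ) = N²·Var(ȳ) = N²·(1 − n/N)·s²/n.
f = 1482/11543 = 0.12838950; Var(ȳ) = 0.87161050·107900/1482 = 63.459361.
Var(Ŷ) = 11543² · 63.459361 = 8.4553791 × 10^9.

8.455 × 10^9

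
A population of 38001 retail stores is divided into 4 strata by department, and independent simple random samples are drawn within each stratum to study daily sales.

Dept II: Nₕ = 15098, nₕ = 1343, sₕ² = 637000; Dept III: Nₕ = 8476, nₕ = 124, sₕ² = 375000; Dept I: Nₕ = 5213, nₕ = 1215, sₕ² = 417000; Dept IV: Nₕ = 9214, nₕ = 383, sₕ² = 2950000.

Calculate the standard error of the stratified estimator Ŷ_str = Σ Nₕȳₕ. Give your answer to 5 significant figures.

Var(Ŷ_str) = Σₕ Nₕ²(1 − fₕ)sₕ²/nₕ.
Dept II: 15098²·(1 − 1343/15098)·637000/1343 = 9.8501634 × 10^10.
Dept III: 8476²·(1 − 124/8476)·375000/124 = 2.1408735 × 10^11.
Dept I: 5213²·(1 − 1215/5213)·417000/1215 = 7.153034 × 10^9.
Dept IV: 9214²·(1 − 383/9214)·2950000/383 = 6.2673123 × 10^11.
Sum = 9.4647325 × 10^11.
SE = √(9.4647325 × 10^11) = 972870.

972870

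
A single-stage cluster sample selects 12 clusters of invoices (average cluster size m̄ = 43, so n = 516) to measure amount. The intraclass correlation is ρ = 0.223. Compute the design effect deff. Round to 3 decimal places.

10.366

deff = 1 + (43 − 1)·0.223 = 1 + 9.366 = 10.366.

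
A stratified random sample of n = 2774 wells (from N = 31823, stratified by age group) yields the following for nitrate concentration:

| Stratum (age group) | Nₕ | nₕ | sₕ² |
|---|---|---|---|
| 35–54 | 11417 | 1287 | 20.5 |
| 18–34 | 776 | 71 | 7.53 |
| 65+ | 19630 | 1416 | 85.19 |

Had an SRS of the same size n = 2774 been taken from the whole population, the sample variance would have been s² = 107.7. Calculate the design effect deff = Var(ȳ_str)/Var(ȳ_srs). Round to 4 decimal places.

Var(ȳ_str) = Σ Wₕ²(1−fₕ)sₕ²/nₕ with Wₕ = Nₕ/31823:
  35–54: (11417/31823)²·(1−1287/11417)·20.5/1287 = 0.0018190914
  18–34: (776/31823)²·(1−71/776)·7.53/71 = 5.7293483 × 10^-5
  65+: (19630/31823)²·(1−1416/19630)·85.19/1416 = 0.021240697
  → Var(ȳ_str) = 0.023117082.
Var(ȳ_srs) = (1 − 2774/31823)·107.7/2774 = 0.035440457.
deff = 0.023117082 / 0.035440457 = 0.6523.

0.6523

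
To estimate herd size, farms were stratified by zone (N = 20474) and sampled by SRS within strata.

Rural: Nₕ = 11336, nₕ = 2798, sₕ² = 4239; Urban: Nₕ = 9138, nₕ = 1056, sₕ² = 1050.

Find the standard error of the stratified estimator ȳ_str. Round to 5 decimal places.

0.72456

Var(ȳ_str) = Σₕ Wₕ²(1 − fₕ)sₕ²/nₕ with Wₕ = Nₕ/N, N = 20474.
Rural: Wₕ = 0.55367784; term = 0.55367784²·(1 − 0.24682428)·4239/2798 = 0.34980523.
Urban: Wₕ = 0.44632216; term = 0.44632216²·(1 − 0.11556139)·1050/1056 = 0.1751822.
Sum = 0.52498743.
SE = √(0.52498743) = 0.72456.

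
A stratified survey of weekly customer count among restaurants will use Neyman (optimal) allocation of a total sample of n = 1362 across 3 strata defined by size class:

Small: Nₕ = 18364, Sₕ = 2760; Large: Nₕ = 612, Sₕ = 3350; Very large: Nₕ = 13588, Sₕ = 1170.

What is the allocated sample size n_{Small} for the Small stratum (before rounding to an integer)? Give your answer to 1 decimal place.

Neyman allocation: nₕ = n·NₕSₕ / Σⱼ NⱼSⱼ.
Σ NⱼSⱼ = 18364·2760 + 612·3350 + 13588·1170 = 6.86328 × 10^7.
n_{Small} = 1362·18364·2760 / (6.86328 × 10^7) = 1005.8.

1005.8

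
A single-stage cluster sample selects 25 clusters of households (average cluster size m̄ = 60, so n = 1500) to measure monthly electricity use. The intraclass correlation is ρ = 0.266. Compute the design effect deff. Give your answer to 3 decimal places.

deff = 1 + (60 − 1)·0.266 = 1 + 15.694 = 16.694.

16.694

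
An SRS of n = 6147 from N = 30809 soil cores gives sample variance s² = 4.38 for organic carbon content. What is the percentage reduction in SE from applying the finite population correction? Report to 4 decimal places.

f = n/N = 6147/30809 = 0.19951962.
SE_no-fpc = √(s²/n) = 0.026693496; SE_fpc = √((1−f)s²/n) = 0.023882555.
Ratio = √(1−f) = 0.89469569. Reduction = 100·(1 − 0.89469569) = 10.5304%.

10.5304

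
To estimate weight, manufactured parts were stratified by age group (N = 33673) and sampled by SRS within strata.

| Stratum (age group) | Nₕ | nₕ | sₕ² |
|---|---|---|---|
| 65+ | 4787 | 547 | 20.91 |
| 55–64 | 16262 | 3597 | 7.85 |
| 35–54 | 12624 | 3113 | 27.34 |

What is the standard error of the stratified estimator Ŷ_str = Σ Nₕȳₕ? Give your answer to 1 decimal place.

Var(Ŷ_str) = Σₕ Nₕ²(1 − fₕ)sₕ²/nₕ.
65+: 4787²·(1 − 547/4787)·20.91/547 = 775882.56.
55–64: 16262²·(1 − 3597/16262)·7.85/3597 = 449477.93.
35–54: 12624²·(1 − 3113/12624)·27.34/3113 = 1.0544902 × 10^6.
Sum = 2.2798507 × 10^6.
SE = √(2.2798507 × 10^6) = 1509.9.

1509.9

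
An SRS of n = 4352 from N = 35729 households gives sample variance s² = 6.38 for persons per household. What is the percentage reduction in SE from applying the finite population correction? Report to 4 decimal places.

f = n/N = 4352/35729 = 0.12180582.
SE_no-fpc = √(s²/n) = 0.038288283; SE_fpc = √((1−f)s²/n) = 0.035880722.
Ratio = √(1−f) = 0.93712015. Reduction = 100·(1 − 0.93712015) = 6.2880%.

6.2880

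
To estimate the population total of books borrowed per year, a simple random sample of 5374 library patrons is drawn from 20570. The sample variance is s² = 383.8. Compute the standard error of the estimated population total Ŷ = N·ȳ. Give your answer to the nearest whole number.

Var(Ŷ) = N²·Var(ȳ) = N²·(1 − n/N)·s²/n.
f = 5374/20570 = 0.26125425; Var(ȳ) = 0.73874575·383.8/5374 = 0.052759698.
Var(Ŷ) = 20570² · 0.052759698 = 2.2323942 × 10^7.
SE(Ŷ) = √(2.2323942 × 10^7) = 4725.

4725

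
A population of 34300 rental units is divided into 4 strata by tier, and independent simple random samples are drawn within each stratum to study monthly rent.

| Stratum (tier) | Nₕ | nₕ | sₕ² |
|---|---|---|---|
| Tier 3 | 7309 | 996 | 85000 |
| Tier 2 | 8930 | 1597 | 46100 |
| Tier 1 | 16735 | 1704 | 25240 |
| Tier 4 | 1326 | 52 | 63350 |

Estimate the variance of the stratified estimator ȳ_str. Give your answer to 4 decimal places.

9.8701

Var(ȳ_str) = Σₕ Wₕ²(1 − fₕ)sₕ²/nₕ with Wₕ = Nₕ/N, N = 34300.
Tier 3: Wₕ = 0.21309038; term = 0.21309038²·(1 − 0.13627035)·85000/996 = 3.3470723.
Tier 2: Wₕ = 0.26034985; term = 0.26034985²·(1 − 0.17883539)·46100/1597 = 1.6067226.
Tier 1: Wₕ = 0.48790087; term = 0.48790087²·(1 − 0.10182253)·25240/1704 = 3.1669785.
Tier 4: Wₕ = 0.03865889; term = 0.03865889²·(1 − 0.03921569)·63350/52 = 1.7493149.
Sum = 9.8700883.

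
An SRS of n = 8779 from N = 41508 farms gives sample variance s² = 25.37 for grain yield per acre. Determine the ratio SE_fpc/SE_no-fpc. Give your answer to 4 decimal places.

0.8880

f = n/N = 8779/41508 = 0.21150140.
SE_no-fpc = √(s²/n) = 0.053757332; SE_fpc = √((1−f)s²/n) = 0.047735137.
Ratio = √(1−f) = 0.88797444.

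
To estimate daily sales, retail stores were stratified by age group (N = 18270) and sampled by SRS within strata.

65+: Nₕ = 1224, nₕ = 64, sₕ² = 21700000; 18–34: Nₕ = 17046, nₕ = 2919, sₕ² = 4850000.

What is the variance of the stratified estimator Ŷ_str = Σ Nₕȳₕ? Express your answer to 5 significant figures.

Var(Ŷ_str) = Σₕ Nₕ²(1 − fₕ)sₕ²/nₕ.
65+: 1224²·(1 − 64/1224)·21700000/64 = 4.814145 × 10^11.
18–34: 17046²·(1 − 2919/17046)·4850000/2919 = 4.0011061 × 10^11.
Sum = 8.8152511 × 10^11.

8.8153 × 10^11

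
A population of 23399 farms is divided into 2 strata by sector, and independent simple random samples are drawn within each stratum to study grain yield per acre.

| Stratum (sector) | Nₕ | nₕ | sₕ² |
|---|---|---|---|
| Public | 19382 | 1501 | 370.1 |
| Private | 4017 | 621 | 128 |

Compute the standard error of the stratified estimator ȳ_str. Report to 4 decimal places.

Var(ȳ_str) = Σₕ Wₕ²(1 − fₕ)sₕ²/nₕ with Wₕ = Nₕ/N, N = 23399.
Public: Wₕ = 0.82832600; term = 0.82832600²·(1 − 0.07744299)·370.1/1501 = 0.1560753.
Private: Wₕ = 0.17167400; term = 0.17167400²·(1 − 0.15459298)·128/621 = 0.0051356248.
Sum = 0.16121092.
SE = √(0.16121092) = 0.4015.

0.4015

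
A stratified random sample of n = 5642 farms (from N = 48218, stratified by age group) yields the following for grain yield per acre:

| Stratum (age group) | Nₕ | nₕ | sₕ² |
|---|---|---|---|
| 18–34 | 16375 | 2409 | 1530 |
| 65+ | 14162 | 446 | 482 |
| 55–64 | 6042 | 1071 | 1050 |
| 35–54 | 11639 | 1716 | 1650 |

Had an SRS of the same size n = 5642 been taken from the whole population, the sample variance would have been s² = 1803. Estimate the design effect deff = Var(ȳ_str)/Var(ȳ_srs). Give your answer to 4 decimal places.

0.7555

Var(ȳ_str) = Σ Wₕ²(1−fₕ)sₕ²/nₕ with Wₕ = Nₕ/48218:
  18–34: (16375/48218)²·(1−2409/16375)·1530/2409 = 0.062472602
  65+: (14162/48218)²·(1−446/14162)·482/446 = 0.090291291
  55–64: (6042/48218)²·(1−1071/6042)·1050/1071 = 0.012665021
  35–54: (11639/48218)²·(1−1716/11639)·1650/1716 = 0.047764687
  → Var(ȳ_str) = 0.2131936.
Var(ȳ_srs) = (1 − 5642/48218)·1803/5642 = 0.28217485.
deff = 0.2131936 / 0.28217485 = 0.7555.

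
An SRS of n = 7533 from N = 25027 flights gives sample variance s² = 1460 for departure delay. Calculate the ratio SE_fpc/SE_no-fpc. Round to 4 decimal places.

f = n/N = 7533/25027 = 0.30099493.
SE_no-fpc = √(s²/n) = 0.44024298; SE_fpc = √((1−f)s²/n) = 0.36807185.
Ratio = √(1−f) = 0.83606523.

0.8361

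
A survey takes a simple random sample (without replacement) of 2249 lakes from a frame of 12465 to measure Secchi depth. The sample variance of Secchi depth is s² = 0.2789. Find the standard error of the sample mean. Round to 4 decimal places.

0.0101

Under SRS without replacement, Var(ȳ) = (1 − f)·s²/n with f = n/N = 2249/12465 = 0.18042519.
Var(ȳ) = (1 − 0.18042519)·0.2789/2249 = 0.81957481·1.2401067 × 10^-4 = 1.0163602 × 10^-4.
SE(ȳ) = √(1.0163602 × 10^-4) = 0.0101.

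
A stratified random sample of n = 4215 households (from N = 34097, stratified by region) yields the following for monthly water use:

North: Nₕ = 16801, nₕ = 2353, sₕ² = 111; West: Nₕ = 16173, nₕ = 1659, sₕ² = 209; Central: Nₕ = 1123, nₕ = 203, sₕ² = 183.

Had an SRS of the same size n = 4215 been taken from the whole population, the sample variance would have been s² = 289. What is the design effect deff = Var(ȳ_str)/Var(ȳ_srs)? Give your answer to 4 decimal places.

Var(ȳ_str) = Σ Wₕ²(1−fₕ)sₕ²/nₕ with Wₕ = Nₕ/34097:
  North: (16801/34097)²·(1−2353/16801)·111/2353 = 0.0098494409
  West: (16173/34097)²·(1−1659/16173)·209/1659 = 0.025435792
  Central: (1123/34097)²·(1−203/1123)·183/203 = 8.0110658 × 10^-4
  → Var(ȳ_str) = 0.036086339.
Var(ȳ_srs) = (1 − 4215/34097)·289/4215 = 0.060088831.
deff = 0.036086339 / 0.060088831 = 0.6005.

0.6005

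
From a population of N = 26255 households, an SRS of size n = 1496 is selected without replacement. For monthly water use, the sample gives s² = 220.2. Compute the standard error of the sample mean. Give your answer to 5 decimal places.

0.37257

Under SRS without replacement, Var(ȳ) = (1 − f)·s²/n with f = n/N = 1496/26255 = 0.05697962.
Var(ȳ) = (1 − 0.05697962)·220.2/1496 = 0.94302038·0.14719251 = 0.13880554.
SE(ȳ) = √(0.13880554) = 0.37257.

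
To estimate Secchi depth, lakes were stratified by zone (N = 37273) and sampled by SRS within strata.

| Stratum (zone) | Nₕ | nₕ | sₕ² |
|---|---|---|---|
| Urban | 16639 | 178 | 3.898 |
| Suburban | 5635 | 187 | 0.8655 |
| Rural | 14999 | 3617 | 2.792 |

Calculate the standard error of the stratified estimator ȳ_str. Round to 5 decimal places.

Var(ȳ_str) = Σₕ Wₕ²(1 − fₕ)sₕ²/nₕ with Wₕ = Nₕ/N, N = 37273.
Urban: Wₕ = 0.44640893; term = 0.44640893²·(1 − 0.01069776)·3.898/178 = 0.0043173432.
Suburban: Wₕ = 0.15118182; term = 0.15118182²·(1 − 0.03318545)·0.8655/187 = 1.022746 × 10^-4.
Rural: Wₕ = 0.40240925; term = 0.40240925²·(1 − 0.24114941)·2.792/3617 = 9.4854752 × 10^-5.
Sum = 0.0045144726.
SE = √(0.0045144726) = 0.06719.

0.06719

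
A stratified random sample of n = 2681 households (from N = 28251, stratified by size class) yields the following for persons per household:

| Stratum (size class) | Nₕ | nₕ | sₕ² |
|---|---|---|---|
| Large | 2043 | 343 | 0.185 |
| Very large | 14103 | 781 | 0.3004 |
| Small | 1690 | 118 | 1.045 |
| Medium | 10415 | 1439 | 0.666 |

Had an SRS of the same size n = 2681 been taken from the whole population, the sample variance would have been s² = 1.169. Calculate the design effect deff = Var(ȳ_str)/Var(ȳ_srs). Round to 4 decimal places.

Var(ȳ_str) = Σ Wₕ²(1−fₕ)sₕ²/nₕ with Wₕ = Nₕ/28251:
  Large: (2043/28251)²·(1−343/2043)·0.185/343 = 2.3470765 × 10^-6
  Very large: (14103/28251)²·(1−781/14103)·0.3004/781 = 9.0544522 × 10^-5
  Small: (1690/28251)²·(1−118/1690)·1.045/118 = 2.9478534 × 10^-5
  Medium: (10415/28251)²·(1−1439/10415)·0.666/1439 = 5.421106 × 10^-5
  → Var(ȳ_str) = 1.7658119 × 10^-4.
Var(ȳ_srs) = (1 − 2681/28251)·1.169/2681 = 3.9465227 × 10^-4.
deff = (1.7658119 × 10^-4) / (3.9465227 × 10^-4) = 0.4474.

0.4474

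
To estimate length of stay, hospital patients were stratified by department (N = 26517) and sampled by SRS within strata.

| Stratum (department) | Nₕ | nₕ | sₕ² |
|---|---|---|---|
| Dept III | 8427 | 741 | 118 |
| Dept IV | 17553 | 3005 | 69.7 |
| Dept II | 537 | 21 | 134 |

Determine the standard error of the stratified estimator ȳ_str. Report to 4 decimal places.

Var(ȳ_str) = Σₕ Wₕ²(1 − fₕ)sₕ²/nₕ with Wₕ = Nₕ/N, N = 26517.
Dept III: Wₕ = 0.31779613; term = 0.31779613²·(1 − 0.08793165)·118/741 = 0.014668591.
Dept IV: Wₕ = 0.66195271; term = 0.66195271²·(1 − 0.17119581)·69.7/3005 = 0.0084235308.
Dept II: Wₕ = 0.02025116; term = 0.02025116²·(1 − 0.03910615)·134/21 = 0.0025145525.
Sum = 0.025606674.
SE = √(0.025606674) = 0.1600.

0.1600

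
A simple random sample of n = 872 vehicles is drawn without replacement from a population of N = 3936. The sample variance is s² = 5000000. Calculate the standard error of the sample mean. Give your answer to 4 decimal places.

66.8103

Under SRS without replacement, Var(ȳ) = (1 − f)·s²/n with f = n/N = 872/3936 = 0.22154472.
Var(ȳ) = (1 − 0.22154472)·5000000/872 = 0.77845528·5733.945 = 4463.6198.
SE(ȳ) = √(4463.6198) = 66.8103.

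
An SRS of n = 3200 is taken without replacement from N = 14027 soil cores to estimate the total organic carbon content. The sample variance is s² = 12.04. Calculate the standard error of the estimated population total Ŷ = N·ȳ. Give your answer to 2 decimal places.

755.92

Var(Ŷ) = N²·Var(ȳ) = N²·(1 − n/N)·s²/n.
f = 3200/14027 = 0.22813146; Var(ȳ) = 0.77186854·12.04/3200 = 0.0029041554.
Var(Ŷ) = 14027² · 0.0029041554 = 571412.12.
SE(Ŷ) = √(571412.12) = 755.92.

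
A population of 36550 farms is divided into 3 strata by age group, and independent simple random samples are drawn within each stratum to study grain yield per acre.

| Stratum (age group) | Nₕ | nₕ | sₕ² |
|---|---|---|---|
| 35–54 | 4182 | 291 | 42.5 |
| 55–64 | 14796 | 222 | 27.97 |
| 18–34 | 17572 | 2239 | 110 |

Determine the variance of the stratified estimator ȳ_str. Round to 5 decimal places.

0.03202

Var(ȳ_str) = Σₕ Wₕ²(1 − fₕ)sₕ²/nₕ with Wₕ = Nₕ/N, N = 36550.
35–54: Wₕ = 0.11441860; term = 0.11441860²·(1 − 0.06958393)·42.5/291 = 0.001778961.
55–64: Wₕ = 0.40481532; term = 0.40481532²·(1 − 0.01500406)·27.97/222 = 0.020337043.
18–34: Wₕ = 0.48076607; term = 0.48076607²·(1 − 0.12741862)·110/2239 = 0.0099085969.
Sum = 0.032024601.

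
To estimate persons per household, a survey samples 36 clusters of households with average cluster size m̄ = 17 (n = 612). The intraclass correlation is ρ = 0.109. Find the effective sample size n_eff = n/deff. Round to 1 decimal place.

deff = 1 + (17 − 1)·0.109 = 1 + 1.744 = 2.744.
n_eff = 612 / 2.744 = 223.0.

223.0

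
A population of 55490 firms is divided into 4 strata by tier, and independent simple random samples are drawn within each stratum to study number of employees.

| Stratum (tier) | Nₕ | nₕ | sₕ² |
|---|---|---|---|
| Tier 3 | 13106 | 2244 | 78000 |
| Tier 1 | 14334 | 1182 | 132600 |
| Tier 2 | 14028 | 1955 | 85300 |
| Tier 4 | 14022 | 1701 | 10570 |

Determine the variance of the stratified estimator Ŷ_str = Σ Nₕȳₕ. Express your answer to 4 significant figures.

Var(Ŷ_str) = Σₕ Nₕ²(1 − fₕ)sₕ²/nₕ.
Tier 3: 13106²·(1 − 2244/13106)·78000/2244 = 4.9482509 × 10^9.
Tier 1: 14334²·(1 − 1182/14334)·132600/1182 = 2.1148777 × 10^10.
Tier 2: 14028²·(1 − 1955/14028)·85300/1955 = 7.3894689 × 10^9.
Tier 4: 14022²·(1 − 1701/14022)·10570/1701 = 1.0735607 × 10^9.
Sum = 3.4560058 × 10^10.

3.456 × 10^10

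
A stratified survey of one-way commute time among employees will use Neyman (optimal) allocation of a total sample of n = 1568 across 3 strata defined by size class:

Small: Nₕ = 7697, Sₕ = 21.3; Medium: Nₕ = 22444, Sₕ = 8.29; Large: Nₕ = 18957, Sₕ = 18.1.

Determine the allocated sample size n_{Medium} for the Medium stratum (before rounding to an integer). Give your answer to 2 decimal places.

420.91

Neyman allocation: nₕ = n·NₕSₕ / Σⱼ NⱼSⱼ.
Σ NⱼSⱼ = 7697·21.3 + 22444·8.29 + 18957·18.1 = 693128.56.
n_{Medium} = 1568·22444·8.29 / 693128.56 = 420.91.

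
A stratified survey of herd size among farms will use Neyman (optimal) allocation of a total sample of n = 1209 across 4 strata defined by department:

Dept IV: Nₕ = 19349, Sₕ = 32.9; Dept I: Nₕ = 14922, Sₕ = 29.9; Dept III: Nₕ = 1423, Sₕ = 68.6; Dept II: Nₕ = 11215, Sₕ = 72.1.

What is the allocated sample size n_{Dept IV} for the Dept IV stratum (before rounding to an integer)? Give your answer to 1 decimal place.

386.9

Neyman allocation: nₕ = n·NₕSₕ / Σⱼ NⱼSⱼ.
Σ NⱼSⱼ = 19349·32.9 + 14922·29.9 + 1423·68.6 + 11215·72.1 = 1.9889692 × 10^6.
n_{Dept IV} = 1209·19349·32.9 / (1.9889692 × 10^6) = 386.9.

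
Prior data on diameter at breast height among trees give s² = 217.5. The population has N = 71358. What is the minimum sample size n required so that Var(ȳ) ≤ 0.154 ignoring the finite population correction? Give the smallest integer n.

1413

Without fpc, n₀ = s²/D = 217.5/0.154 = 1412.3377.
Rounding up, n = 1413.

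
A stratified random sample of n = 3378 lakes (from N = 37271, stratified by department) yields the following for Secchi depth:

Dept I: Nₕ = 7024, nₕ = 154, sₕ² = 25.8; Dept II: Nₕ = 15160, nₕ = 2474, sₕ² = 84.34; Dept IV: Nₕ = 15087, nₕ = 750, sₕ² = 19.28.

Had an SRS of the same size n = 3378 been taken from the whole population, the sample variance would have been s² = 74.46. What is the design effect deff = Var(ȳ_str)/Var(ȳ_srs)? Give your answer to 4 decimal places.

Var(ȳ_str) = Σ Wₕ²(1−fₕ)sₕ²/nₕ with Wₕ = Nₕ/37271:
  Dept I: (7024/37271)²·(1−154/7024)·25.8/154 = 0.005819667
  Dept II: (15160/37271)²·(1−2474/15160)·84.34/2474 = 0.0047197144
  Dept IV: (15087/37271)²·(1−750/15087)·19.28/750 = 0.0040028088
  → Var(ȳ_str) = 0.01454219.
Var(ȳ_srs) = (1 − 3378/37271)·74.46/3378 = 0.020044829.
deff = 0.01454219 / 0.020044829 = 0.7255.

0.7255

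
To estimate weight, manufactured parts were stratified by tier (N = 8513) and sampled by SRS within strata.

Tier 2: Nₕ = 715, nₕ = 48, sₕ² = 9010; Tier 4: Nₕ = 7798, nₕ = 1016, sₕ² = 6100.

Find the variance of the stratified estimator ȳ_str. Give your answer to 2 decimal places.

Var(ȳ_str) = Σₕ Wₕ²(1 − fₕ)sₕ²/nₕ with Wₕ = Nₕ/N, N = 8513.
Tier 2: Wₕ = 0.08398919; term = 0.08398919²·(1 − 0.06713287)·9010/48 = 1.2352366.
Tier 4: Wₕ = 0.91601081; term = 0.91601081²·(1 − 0.13028982)·6100/1016 = 4.3813896.
Sum = 5.6166262.

5.62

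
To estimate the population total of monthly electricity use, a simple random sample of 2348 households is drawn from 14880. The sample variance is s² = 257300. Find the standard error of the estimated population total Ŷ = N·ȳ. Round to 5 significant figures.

Var(Ŷ) = N²·Var(ȳ) = N²·(1 − n/N)·s²/n.
f = 2348/14880 = 0.15779570; Var(ȳ) = 0.84220430·257300/2348 = 92.290957.
Var(Ŷ) = 14880² · 92.290957 = 2.0434547 × 10^10.
SE(Ŷ) = √(2.0434547 × 10^10) = 142950.

142950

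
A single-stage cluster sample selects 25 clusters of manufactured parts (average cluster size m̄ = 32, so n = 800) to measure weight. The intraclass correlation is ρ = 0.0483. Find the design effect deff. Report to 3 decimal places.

deff = 1 + (32 − 1)·0.0483 = 1 + 1.4973 = 2.4973.

2.497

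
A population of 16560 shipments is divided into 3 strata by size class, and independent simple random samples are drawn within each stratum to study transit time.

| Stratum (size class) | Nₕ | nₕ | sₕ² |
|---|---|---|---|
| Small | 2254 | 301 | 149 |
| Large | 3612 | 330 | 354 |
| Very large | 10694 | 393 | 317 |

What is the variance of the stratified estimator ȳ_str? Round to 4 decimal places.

Var(ȳ_str) = Σₕ Wₕ²(1 − fₕ)sₕ²/nₕ with Wₕ = Nₕ/N, N = 16560.
Small: Wₕ = 0.13611111; term = 0.13611111²·(1 − 0.13354037)·149/301 = 0.0079461226.
Large: Wₕ = 0.21811594; term = 0.21811594²·(1 − 0.09136213)·354/330 = 0.046371909.
Very large: Wₕ = 0.64577295; term = 0.64577295²·(1 − 0.03674958)·317/393 = 0.32401537.
Sum = 0.3783334.

0.3783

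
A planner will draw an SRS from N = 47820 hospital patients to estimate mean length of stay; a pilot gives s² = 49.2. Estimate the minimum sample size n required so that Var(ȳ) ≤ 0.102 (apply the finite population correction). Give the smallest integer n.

Without fpc, n₀ = s²/D = 49.2/0.102 = 482.3529.
With fpc, (1 − n/N)·s²/n ≤ D requires n ≥ n₀/(1 + n₀/N) = 482.3529/(1 + 482.3529/47820) = 477.5361.
Rounding up, n = 478.

478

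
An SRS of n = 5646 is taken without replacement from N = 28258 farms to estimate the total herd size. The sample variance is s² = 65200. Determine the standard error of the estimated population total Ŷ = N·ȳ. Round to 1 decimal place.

Var(Ŷ) = N²·Var(ȳ) = N²·(1 − n/N)·s²/n.
f = 5646/28258 = 0.19980183; Var(ȳ) = 0.80019817·65200/5646 = 9.2406874.
Var(Ŷ) = 28258² · 9.2406874 = 7.3788235 × 10^9.
SE(Ŷ) = √(7.3788235 × 10^9) = 85900.1.

85900.1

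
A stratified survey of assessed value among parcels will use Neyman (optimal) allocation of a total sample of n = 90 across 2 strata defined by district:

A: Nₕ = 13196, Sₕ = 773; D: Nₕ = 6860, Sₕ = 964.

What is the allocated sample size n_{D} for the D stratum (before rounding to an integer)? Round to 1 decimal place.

Neyman allocation: nₕ = n·NₕSₕ / Σⱼ NⱼSⱼ.
Σ NⱼSⱼ = 13196·773 + 6860·964 = 1.6813548 × 10^7.
n_{D} = 90·6860·964 / (1.6813548 × 10^7) = 35.4.

35.4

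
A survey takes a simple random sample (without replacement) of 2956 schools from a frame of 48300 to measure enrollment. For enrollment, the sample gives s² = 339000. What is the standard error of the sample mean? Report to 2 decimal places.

10.38

Under SRS without replacement, Var(ȳ) = (1 − f)·s²/n with f = n/N = 2956/48300 = 0.06120083.
Var(ȳ) = (1 − 0.06120083)·339000/2956 = 0.93879917·114.682 = 107.66337.
SE(ȳ) = √(107.66337) = 10.38.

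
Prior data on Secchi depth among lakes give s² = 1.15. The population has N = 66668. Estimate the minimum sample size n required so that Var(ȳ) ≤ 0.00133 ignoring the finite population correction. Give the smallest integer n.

865

Without fpc, n₀ = s²/D = 1.15/0.00133 = 864.6617.
Rounding up, n = 865.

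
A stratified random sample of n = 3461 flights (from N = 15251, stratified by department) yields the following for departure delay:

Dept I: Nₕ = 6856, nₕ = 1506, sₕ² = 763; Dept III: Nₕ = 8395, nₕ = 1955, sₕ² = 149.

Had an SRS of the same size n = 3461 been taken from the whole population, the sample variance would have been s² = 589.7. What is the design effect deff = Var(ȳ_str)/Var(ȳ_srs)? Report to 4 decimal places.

Var(ȳ_str) = Σ Wₕ²(1−fₕ)sₕ²/nₕ with Wₕ = Nₕ/15251:
  Dept I: (6856/15251)²·(1−1506/6856)·763/1506 = 0.079896456
  Dept III: (8395/15251)²·(1−1955/8395)·149/1955 = 0.017715338
  → Var(ȳ_str) = 0.097611794.
Var(ȳ_srs) = (1 − 3461/15251)·589.7/3461 = 0.13171797.
deff = 0.097611794 / 0.13171797 = 0.7411.

0.7411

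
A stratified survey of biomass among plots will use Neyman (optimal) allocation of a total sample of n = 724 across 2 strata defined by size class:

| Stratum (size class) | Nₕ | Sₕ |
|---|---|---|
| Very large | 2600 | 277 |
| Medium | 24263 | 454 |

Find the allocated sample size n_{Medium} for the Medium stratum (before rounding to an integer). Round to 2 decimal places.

679.57

Neyman allocation: nₕ = n·NₕSₕ / Σⱼ NⱼSⱼ.
Σ NⱼSⱼ = 2600·277 + 24263·454 = 1.1735602 × 10^7.
n_{Medium} = 724·24263·454 / (1.1735602 × 10^7) = 679.57.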